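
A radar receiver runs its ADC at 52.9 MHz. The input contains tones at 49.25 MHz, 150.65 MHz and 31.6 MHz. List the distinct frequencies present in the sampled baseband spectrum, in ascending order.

3.65 MHz, 8.05 MHz, 21.3 MHz

fs/2 = 26.45 MHz.
49.25 MHz > fs/2 = 26.45 MHz, folds to fs − 49.25 MHz = 3.65 MHz.
150.65 MHz mod fs = 44.85 MHz.
44.85 MHz > fs/2 = 26.45 MHz, folds to fs − 44.85 MHz = 8.05 MHz.
31.6 MHz > fs/2 = 26.45 MHz, folds to fs − 31.6 MHz = 21.3 MHz.
Distinct values: {3.65 MHz, 8.05 MHz, 21.3 MHz}.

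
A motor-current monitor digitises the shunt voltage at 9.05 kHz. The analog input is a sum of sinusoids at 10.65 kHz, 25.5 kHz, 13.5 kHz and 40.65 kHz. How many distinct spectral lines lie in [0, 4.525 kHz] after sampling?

fs/2 = 4.525 kHz.
10.65 kHz mod fs = 1.6 kHz.
1.6 kHz ≤ fs/2 = 4.525 kHz, appears at 1.6 kHz.
25.5 kHz mod fs = 7.4 kHz.
7.4 kHz > fs/2 = 4.525 kHz, folds to fs − 7.4 kHz = 1.65 kHz.
13.5 kHz mod fs = 4.45 kHz.
4.45 kHz ≤ fs/2 = 4.525 kHz, appears at 4.45 kHz.
40.65 kHz mod fs = 4.45 kHz.
4.45 kHz ≤ fs/2 = 4.525 kHz, appears at 4.45 kHz.
Distinct values: {1.6 kHz, 1.65 kHz, 4.45 kHz} → 3.

3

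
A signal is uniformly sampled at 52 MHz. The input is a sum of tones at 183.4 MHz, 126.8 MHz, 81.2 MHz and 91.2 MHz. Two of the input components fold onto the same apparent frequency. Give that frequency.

22.8 MHz

fs/2 = 26 MHz.
183.4 MHz mod fs = 27.4 MHz.
27.4 MHz > fs/2 = 26 MHz, folds to fs − 27.4 MHz = 24.6 MHz.
126.8 MHz mod fs = 22.8 MHz.
22.8 MHz ≤ fs/2 = 26 MHz, appears at 22.8 MHz.
81.2 MHz mod fs = 29.2 MHz.
29.2 MHz > fs/2 = 26 MHz, folds to fs − 29.2 MHz = 22.8 MHz.
91.2 MHz mod fs = 39.2 MHz.
39.2 MHz > fs/2 = 26 MHz, folds to fs − 39.2 MHz = 12.8 MHz.
81.2 MHz and 126.8 MHz both map to 22.8 MHz.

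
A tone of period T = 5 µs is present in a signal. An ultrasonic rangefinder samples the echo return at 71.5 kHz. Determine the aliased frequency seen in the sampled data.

T = 5 µs → f = 1/T = 200 kHz.
200 kHz mod fs = 57 kHz.
57 kHz > fs/2 = 35.75 kHz, folds to fs − 57 kHz = 14.5 kHz.

14.5 kHz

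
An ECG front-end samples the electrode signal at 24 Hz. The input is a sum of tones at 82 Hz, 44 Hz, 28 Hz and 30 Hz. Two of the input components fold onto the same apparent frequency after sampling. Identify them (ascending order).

28 Hz, 44 Hz

fs/2 = 12 Hz.
82 Hz mod fs = 10 Hz.
10 Hz ≤ fs/2 = 12 Hz, appears at 10 Hz.
44 Hz mod fs = 20 Hz.
20 Hz > fs/2 = 12 Hz, folds to fs − 20 Hz = 4 Hz.
28 Hz mod fs = 4 Hz.
4 Hz ≤ fs/2 = 12 Hz, appears at 4 Hz.
30 Hz mod fs = 6 Hz.
6 Hz ≤ fs/2 = 12 Hz, appears at 6 Hz.
28 Hz and 44 Hz both map to 4 Hz.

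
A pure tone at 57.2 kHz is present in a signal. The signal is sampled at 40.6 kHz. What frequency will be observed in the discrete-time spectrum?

16.6 kHz

57.2 kHz mod fs = 16.6 kHz.
16.6 kHz ≤ fs/2 = 20.3 kHz, appears at 16.6 kHz.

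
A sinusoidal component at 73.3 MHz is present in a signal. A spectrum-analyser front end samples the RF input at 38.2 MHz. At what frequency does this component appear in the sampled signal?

3.1 MHz

73.3 MHz mod fs = 35.1 MHz.
35.1 MHz > fs/2 = 19.1 MHz, folds to fs − 35.1 MHz = 3.1 MHz.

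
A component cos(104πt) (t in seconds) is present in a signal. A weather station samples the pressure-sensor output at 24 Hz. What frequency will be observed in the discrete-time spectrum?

ω = 104π rad/s → f = ω/(2π) = 52 Hz.
52 Hz mod fs = 4 Hz.
4 Hz ≤ fs/2 = 12 Hz, appears at 4 Hz.

4 Hz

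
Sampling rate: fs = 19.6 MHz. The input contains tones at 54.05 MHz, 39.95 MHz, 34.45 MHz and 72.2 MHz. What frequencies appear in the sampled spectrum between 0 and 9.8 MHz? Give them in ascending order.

fs/2 = 9.8 MHz.
54.05 MHz mod fs = 14.85 MHz.
14.85 MHz > fs/2 = 9.8 MHz, folds to fs − 14.85 MHz = 4.75 MHz.
39.95 MHz mod fs = 0.75 MHz.
0.75 MHz ≤ fs/2 = 9.8 MHz, appears at 0.75 MHz.
34.45 MHz mod fs = 14.85 MHz.
14.85 MHz > fs/2 = 9.8 MHz, folds to fs − 14.85 MHz = 4.75 MHz.
72.2 MHz mod fs = 13.4 MHz.
13.4 MHz > fs/2 = 9.8 MHz, folds to fs − 13.4 MHz = 6.2 MHz.
Distinct values: {0.75 MHz, 4.75 MHz, 6.2 MHz}.

0.75 MHz, 4.75 MHz, 6.2 MHz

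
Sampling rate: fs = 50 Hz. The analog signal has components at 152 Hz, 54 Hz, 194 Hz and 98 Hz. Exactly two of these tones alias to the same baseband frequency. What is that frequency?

2 Hz

fs/2 = 25 Hz.
152 Hz mod fs = 2 Hz.
2 Hz ≤ fs/2 = 25 Hz, appears at 2 Hz.
54 Hz mod fs = 4 Hz.
4 Hz ≤ fs/2 = 25 Hz, appears at 4 Hz.
194 Hz mod fs = 44 Hz.
44 Hz > fs/2 = 25 Hz, folds to fs − 44 Hz = 6 Hz.
98 Hz mod fs = 48 Hz.
48 Hz > fs/2 = 25 Hz, folds to fs − 48 Hz = 2 Hz.
98 Hz and 152 Hz both map to 2 Hz.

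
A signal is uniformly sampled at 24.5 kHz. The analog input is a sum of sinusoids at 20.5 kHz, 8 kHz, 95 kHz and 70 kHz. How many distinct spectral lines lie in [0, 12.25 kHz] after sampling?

fs/2 = 12.25 kHz.
20.5 kHz > fs/2 = 12.25 kHz, folds to fs − 20.5 kHz = 4 kHz.
8 kHz ≤ fs/2 = 12.25 kHz, passes unchanged.
95 kHz mod fs = 21.5 kHz.
21.5 kHz > fs/2 = 12.25 kHz, folds to fs − 21.5 kHz = 3 kHz.
70 kHz mod fs = 21 kHz.
21 kHz > fs/2 = 12.25 kHz, folds to fs − 21 kHz = 3.5 kHz.
Distinct values: {3 kHz, 3.5 kHz, 4 kHz, 8 kHz} → 4.

4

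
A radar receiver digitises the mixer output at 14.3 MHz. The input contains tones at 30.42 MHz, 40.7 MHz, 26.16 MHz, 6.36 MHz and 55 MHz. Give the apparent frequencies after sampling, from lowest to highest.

fs/2 = 7.15 MHz.
30.42 MHz mod fs = 1.82 MHz.
1.82 MHz ≤ fs/2 = 7.15 MHz, appears at 1.82 MHz.
40.7 MHz mod fs = 12.1 MHz.
12.1 MHz > fs/2 = 7.15 MHz, folds to fs − 12.1 MHz = 2.2 MHz.
26.16 MHz mod fs = 11.86 MHz.
11.86 MHz > fs/2 = 7.15 MHz, folds to fs − 11.86 MHz = 2.44 MHz.
6.36 MHz ≤ fs/2 = 7.15 MHz, passes unchanged.
55 MHz mod fs = 12.1 MHz.
12.1 MHz > fs/2 = 7.15 MHz, folds to fs − 12.1 MHz = 2.2 MHz.
Distinct values: {1.82 MHz, 2.2 MHz, 2.44 MHz, 6.36 MHz}.

1.82 MHz, 2.2 MHz, 2.44 MHz, 6.36 MHz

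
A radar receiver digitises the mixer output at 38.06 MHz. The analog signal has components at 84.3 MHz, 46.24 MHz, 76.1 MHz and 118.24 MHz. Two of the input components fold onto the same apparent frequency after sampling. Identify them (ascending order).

46.24 MHz, 84.3 MHz

fs/2 = 19.03 MHz.
84.3 MHz mod fs = 8.18 MHz.
8.18 MHz ≤ fs/2 = 19.03 MHz, appears at 8.18 MHz.
46.24 MHz mod fs = 8.18 MHz.
8.18 MHz ≤ fs/2 = 19.03 MHz, appears at 8.18 MHz.
76.1 MHz mod fs = 38.04 MHz.
38.04 MHz > fs/2 = 19.03 MHz, folds to fs − 38.04 MHz = 0.02 MHz.
118.24 MHz mod fs = 4.06 MHz.
4.06 MHz ≤ fs/2 = 19.03 MHz, appears at 4.06 MHz.
46.24 MHz and 84.3 MHz both map to 8.18 MHz.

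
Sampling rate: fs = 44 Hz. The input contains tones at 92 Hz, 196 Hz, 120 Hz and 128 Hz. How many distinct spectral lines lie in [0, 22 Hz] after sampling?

fs/2 = 22 Hz.
92 Hz mod fs = 4 Hz.
4 Hz ≤ fs/2 = 22 Hz, appears at 4 Hz.
196 Hz mod fs = 20 Hz.
20 Hz ≤ fs/2 = 22 Hz, appears at 20 Hz.
120 Hz mod fs = 32 Hz.
32 Hz > fs/2 = 22 Hz, folds to fs − 32 Hz = 12 Hz.
128 Hz mod fs = 40 Hz.
40 Hz > fs/2 = 22 Hz, folds to fs − 40 Hz = 4 Hz.
Distinct values: {4 Hz, 12 Hz, 20 Hz} → 3.

3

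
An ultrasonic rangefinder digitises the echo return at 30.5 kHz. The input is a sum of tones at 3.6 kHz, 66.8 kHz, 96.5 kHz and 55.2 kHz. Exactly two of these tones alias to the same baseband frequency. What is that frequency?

fs/2 = 15.25 kHz.
3.6 kHz ≤ fs/2 = 15.25 kHz, passes unchanged.
66.8 kHz mod fs = 5.8 kHz.
5.8 kHz ≤ fs/2 = 15.25 kHz, appears at 5.8 kHz.
96.5 kHz mod fs = 5 kHz.
5 kHz ≤ fs/2 = 15.25 kHz, appears at 5 kHz.
55.2 kHz mod fs = 24.7 kHz.
24.7 kHz > fs/2 = 15.25 kHz, folds to fs − 24.7 kHz = 5.8 kHz.
55.2 kHz and 66.8 kHz both map to 5.8 kHz.

5.8 kHz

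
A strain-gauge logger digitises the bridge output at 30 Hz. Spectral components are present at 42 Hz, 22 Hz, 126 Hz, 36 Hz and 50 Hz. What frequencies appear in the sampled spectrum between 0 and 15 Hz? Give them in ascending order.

6 Hz, 8 Hz, 10 Hz, 12 Hz

fs/2 = 15 Hz.
42 Hz mod fs = 12 Hz.
12 Hz ≤ fs/2 = 15 Hz, appears at 12 Hz.
22 Hz > fs/2 = 15 Hz, folds to fs − 22 Hz = 8 Hz.
126 Hz mod fs = 6 Hz.
6 Hz ≤ fs/2 = 15 Hz, appears at 6 Hz.
36 Hz mod fs = 6 Hz.
6 Hz ≤ fs/2 = 15 Hz, appears at 6 Hz.
50 Hz mod fs = 20 Hz.
20 Hz > fs/2 = 15 Hz, folds to fs − 20 Hz = 10 Hz.
Distinct values: {6 Hz, 8 Hz, 10 Hz, 12 Hz}.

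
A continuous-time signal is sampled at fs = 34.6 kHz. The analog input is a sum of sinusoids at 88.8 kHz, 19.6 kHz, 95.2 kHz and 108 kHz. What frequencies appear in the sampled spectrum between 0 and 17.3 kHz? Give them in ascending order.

fs/2 = 17.3 kHz.
88.8 kHz mod fs = 19.6 kHz.
19.6 kHz > fs/2 = 17.3 kHz, folds to fs − 19.6 kHz = 15 kHz.
19.6 kHz > fs/2 = 17.3 kHz, folds to fs − 19.6 kHz = 15 kHz.
95.2 kHz mod fs = 26 kHz.
26 kHz > fs/2 = 17.3 kHz, folds to fs − 26 kHz = 8.6 kHz.
108 kHz mod fs = 4.2 kHz.
4.2 kHz ≤ fs/2 = 17.3 kHz, appears at 4.2 kHz.
Distinct values: {4.2 kHz, 8.6 kHz, 15 kHz}.

4.2 kHz, 8.6 kHz, 15 kHz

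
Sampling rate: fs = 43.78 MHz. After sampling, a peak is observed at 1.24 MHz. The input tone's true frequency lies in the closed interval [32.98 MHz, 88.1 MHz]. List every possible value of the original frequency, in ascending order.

Frequencies that alias to 1.24 MHz are k·fs ± 1.24 MHz for integer k ≥ 0.
k=0: 1.24 MHz.
k=1: 42.54 MHz, 45.02 MHz.
k=2: 86.32 MHz, 88.8 MHz.
k=3: 130.1 MHz, 132.58 MHz.
Within [32.98 MHz, 88.1 MHz]: 42.54 MHz, 45.02 MHz, 86.32 MHz.

42.54 MHz, 45.02 MHz, 86.32 MHz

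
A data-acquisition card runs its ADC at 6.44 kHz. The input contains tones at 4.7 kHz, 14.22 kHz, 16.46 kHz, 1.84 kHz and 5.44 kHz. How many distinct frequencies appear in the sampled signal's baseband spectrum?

5

fs/2 = 3.22 kHz.
4.7 kHz > fs/2 = 3.22 kHz, folds to fs − 4.7 kHz = 1.74 kHz.
14.22 kHz mod fs = 1.34 kHz.
1.34 kHz ≤ fs/2 = 3.22 kHz, appears at 1.34 kHz.
16.46 kHz mod fs = 3.58 kHz.
3.58 kHz > fs/2 = 3.22 kHz, folds to fs − 3.58 kHz = 2.86 kHz.
1.84 kHz ≤ fs/2 = 3.22 kHz, passes unchanged.
5.44 kHz > fs/2 = 3.22 kHz, folds to fs − 5.44 kHz = 1 kHz.
Distinct values: {1 kHz, 1.34 kHz, 1.74 kHz, 1.84 kHz, 2.86 kHz} → 5.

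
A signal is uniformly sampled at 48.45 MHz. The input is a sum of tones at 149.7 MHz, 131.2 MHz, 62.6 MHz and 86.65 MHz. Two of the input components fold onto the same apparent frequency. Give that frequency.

14.15 MHz

fs/2 = 24.225 MHz.
149.7 MHz mod fs = 4.35 MHz.
4.35 MHz ≤ fs/2 = 24.225 MHz, appears at 4.35 MHz.
131.2 MHz mod fs = 34.3 MHz.
34.3 MHz > fs/2 = 24.225 MHz, folds to fs − 34.3 MHz = 14.15 MHz.
62.6 MHz mod fs = 14.15 MHz.
14.15 MHz ≤ fs/2 = 24.225 MHz, appears at 14.15 MHz.
86.65 MHz mod fs = 38.2 MHz.
38.2 MHz > fs/2 = 24.225 MHz, folds to fs − 38.2 MHz = 10.25 MHz.
62.6 MHz and 131.2 MHz both map to 14.15 MHz.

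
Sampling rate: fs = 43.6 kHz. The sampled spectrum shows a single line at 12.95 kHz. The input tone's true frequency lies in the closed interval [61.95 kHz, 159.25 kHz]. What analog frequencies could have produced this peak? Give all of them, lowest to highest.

Frequencies that alias to 12.95 kHz are k·fs ± 12.95 kHz for integer k ≥ 0.
k=0: 12.95 kHz.
k=1: 30.65 kHz, 56.55 kHz.
k=2: 74.25 kHz, 100.15 kHz.
k=3: 117.85 kHz, 143.75 kHz.
k=4: 161.45 kHz, 187.35 kHz.
Within [61.95 kHz, 159.25 kHz]: 74.25 kHz, 100.15 kHz, 117.85 kHz, 143.75 kHz.

74.25 kHz, 100.15 kHz, 117.85 kHz, 143.75 kHz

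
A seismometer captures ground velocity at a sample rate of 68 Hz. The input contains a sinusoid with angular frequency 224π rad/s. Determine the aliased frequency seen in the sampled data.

ω = 224π rad/s → f = ω/(2π) = 112 Hz.
112 Hz mod fs = 44 Hz.
44 Hz > fs/2 = 34 Hz, folds to fs − 44 Hz = 24 Hz.

24 Hz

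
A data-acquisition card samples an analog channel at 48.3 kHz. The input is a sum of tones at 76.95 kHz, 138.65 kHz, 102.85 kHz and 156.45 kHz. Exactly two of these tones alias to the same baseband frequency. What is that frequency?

6.25 kHz

fs/2 = 24.15 kHz.
76.95 kHz mod fs = 28.65 kHz.
28.65 kHz > fs/2 = 24.15 kHz, folds to fs − 28.65 kHz = 19.65 kHz.
138.65 kHz mod fs = 42.05 kHz.
42.05 kHz > fs/2 = 24.15 kHz, folds to fs − 42.05 kHz = 6.25 kHz.
102.85 kHz mod fs = 6.25 kHz.
6.25 kHz ≤ fs/2 = 24.15 kHz, appears at 6.25 kHz.
156.45 kHz mod fs = 11.55 kHz.
11.55 kHz ≤ fs/2 = 24.15 kHz, appears at 11.55 kHz.
102.85 kHz and 138.65 kHz both map to 6.25 kHz.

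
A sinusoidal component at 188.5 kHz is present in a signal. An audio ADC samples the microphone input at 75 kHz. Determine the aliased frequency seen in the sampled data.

36.5 kHz

188.5 kHz mod fs = 38.5 kHz.
38.5 kHz > fs/2 = 37.5 kHz, folds to fs − 38.5 kHz = 36.5 kHz.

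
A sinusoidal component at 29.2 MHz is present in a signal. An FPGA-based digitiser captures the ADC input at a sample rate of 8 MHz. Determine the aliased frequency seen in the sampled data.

29.2 MHz mod fs = 5.2 MHz.
5.2 MHz > fs/2 = 4 MHz, folds to fs − 5.2 MHz = 2.8 MHz.

2.8 MHz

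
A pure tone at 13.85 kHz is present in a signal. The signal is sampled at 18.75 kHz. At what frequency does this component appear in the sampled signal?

13.85 kHz > fs/2 = 9.375 kHz, folds to fs − 13.85 kHz = 4.9 kHz.

4.9 kHz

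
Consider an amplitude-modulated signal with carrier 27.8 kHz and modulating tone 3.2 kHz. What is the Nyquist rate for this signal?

62 kHz

AM sidebands sit at fc ± fm = 24.6 kHz and 31 kHz.
Highest-frequency component: 31 kHz.
Nyquist rate = 2 × 31 kHz = 62 kHz.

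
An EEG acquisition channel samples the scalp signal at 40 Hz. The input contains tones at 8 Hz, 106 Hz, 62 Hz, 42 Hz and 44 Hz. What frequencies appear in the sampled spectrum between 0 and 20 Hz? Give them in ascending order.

fs/2 = 20 Hz.
8 Hz ≤ fs/2 = 20 Hz, passes unchanged.
106 Hz mod fs = 26 Hz.
26 Hz > fs/2 = 20 Hz, folds to fs − 26 Hz = 14 Hz.
62 Hz mod fs = 22 Hz.
22 Hz > fs/2 = 20 Hz, folds to fs − 22 Hz = 18 Hz.
42 Hz mod fs = 2 Hz.
2 Hz ≤ fs/2 = 20 Hz, appears at 2 Hz.
44 Hz mod fs = 4 Hz.
4 Hz ≤ fs/2 = 20 Hz, appears at 4 Hz.
Distinct values: {2 Hz, 4 Hz, 8 Hz, 14 Hz, 18 Hz}.

2 Hz, 4 Hz, 8 Hz, 14 Hz, 18 Hz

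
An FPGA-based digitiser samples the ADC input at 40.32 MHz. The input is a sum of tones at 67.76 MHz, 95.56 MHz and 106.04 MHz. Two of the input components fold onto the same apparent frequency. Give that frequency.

14.92 MHz

fs/2 = 20.16 MHz.
67.76 MHz mod fs = 27.44 MHz.
27.44 MHz > fs/2 = 20.16 MHz, folds to fs − 27.44 MHz = 12.88 MHz.
95.56 MHz mod fs = 14.92 MHz.
14.92 MHz ≤ fs/2 = 20.16 MHz, appears at 14.92 MHz.
106.04 MHz mod fs = 25.4 MHz.
25.4 MHz > fs/2 = 20.16 MHz, folds to fs − 25.4 MHz = 14.92 MHz.
95.56 MHz and 106.04 MHz both map to 14.92 MHz.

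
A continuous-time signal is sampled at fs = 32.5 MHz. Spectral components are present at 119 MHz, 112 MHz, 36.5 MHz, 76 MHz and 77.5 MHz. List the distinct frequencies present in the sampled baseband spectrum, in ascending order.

fs/2 = 16.25 MHz.
119 MHz mod fs = 21.5 MHz.
21.5 MHz > fs/2 = 16.25 MHz, folds to fs − 21.5 MHz = 11 MHz.
112 MHz mod fs = 14.5 MHz.
14.5 MHz ≤ fs/2 = 16.25 MHz, appears at 14.5 MHz.
36.5 MHz mod fs = 4 MHz.
4 MHz ≤ fs/2 = 16.25 MHz, appears at 4 MHz.
76 MHz mod fs = 11 MHz.
11 MHz ≤ fs/2 = 16.25 MHz, appears at 11 MHz.
77.5 MHz mod fs = 12.5 MHz.
12.5 MHz ≤ fs/2 = 16.25 MHz, appears at 12.5 MHz.
Distinct values: {4 MHz, 11 MHz, 12.5 MHz, 14.5 MHz}.

4 MHz, 11 MHz, 12.5 MHz, 14.5 MHz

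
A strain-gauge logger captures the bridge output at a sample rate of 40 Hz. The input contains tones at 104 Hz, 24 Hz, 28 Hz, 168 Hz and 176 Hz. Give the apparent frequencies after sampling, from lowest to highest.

8 Hz, 12 Hz, 16 Hz

fs/2 = 20 Hz.
104 Hz mod fs = 24 Hz.
24 Hz > fs/2 = 20 Hz, folds to fs − 24 Hz = 16 Hz.
24 Hz > fs/2 = 20 Hz, folds to fs − 24 Hz = 16 Hz.
28 Hz > fs/2 = 20 Hz, folds to fs − 28 Hz = 12 Hz.
168 Hz mod fs = 8 Hz.
8 Hz ≤ fs/2 = 20 Hz, appears at 8 Hz.
176 Hz mod fs = 16 Hz.
16 Hz ≤ fs/2 = 20 Hz, appears at 16 Hz.
Distinct values: {8 Hz, 12 Hz, 16 Hz}.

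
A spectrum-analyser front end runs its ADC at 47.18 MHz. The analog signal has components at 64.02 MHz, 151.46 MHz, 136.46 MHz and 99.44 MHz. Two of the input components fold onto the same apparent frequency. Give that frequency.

fs/2 = 23.59 MHz.
64.02 MHz mod fs = 16.84 MHz.
16.84 MHz ≤ fs/2 = 23.59 MHz, appears at 16.84 MHz.
151.46 MHz mod fs = 9.92 MHz.
9.92 MHz ≤ fs/2 = 23.59 MHz, appears at 9.92 MHz.
136.46 MHz mod fs = 42.1 MHz.
42.1 MHz > fs/2 = 23.59 MHz, folds to fs − 42.1 MHz = 5.08 MHz.
99.44 MHz mod fs = 5.08 MHz.
5.08 MHz ≤ fs/2 = 23.59 MHz, appears at 5.08 MHz.
99.44 MHz and 136.46 MHz both map to 5.08 MHz.

5.08 MHz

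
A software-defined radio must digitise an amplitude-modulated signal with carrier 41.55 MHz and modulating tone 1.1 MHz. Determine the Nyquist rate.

85.3 MHz

AM sidebands sit at fc ± fm = 40.45 MHz and 42.65 MHz.
Highest-frequency component: 42.65 MHz.
Nyquist rate = 2 × 42.65 MHz = 85.3 MHz.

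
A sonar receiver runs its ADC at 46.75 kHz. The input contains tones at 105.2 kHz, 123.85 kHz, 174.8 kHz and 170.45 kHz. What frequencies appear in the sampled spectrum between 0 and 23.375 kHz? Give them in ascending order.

fs/2 = 23.375 kHz.
105.2 kHz mod fs = 11.7 kHz.
11.7 kHz ≤ fs/2 = 23.375 kHz, appears at 11.7 kHz.
123.85 kHz mod fs = 30.35 kHz.
30.35 kHz > fs/2 = 23.375 kHz, folds to fs − 30.35 kHz = 16.4 kHz.
174.8 kHz mod fs = 34.55 kHz.
34.55 kHz > fs/2 = 23.375 kHz, folds to fs − 34.55 kHz = 12.2 kHz.
170.45 kHz mod fs = 30.2 kHz.
30.2 kHz > fs/2 = 23.375 kHz, folds to fs − 30.2 kHz = 16.55 kHz.
Distinct values: {11.7 kHz, 12.2 kHz, 16.4 kHz, 16.55 kHz}.

11.7 kHz, 12.2 kHz, 16.4 kHz, 16.55 kHz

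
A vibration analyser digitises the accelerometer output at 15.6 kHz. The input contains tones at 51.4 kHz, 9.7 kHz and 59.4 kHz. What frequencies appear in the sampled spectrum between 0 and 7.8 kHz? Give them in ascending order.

3 kHz, 4.6 kHz, 5.9 kHz

fs/2 = 7.8 kHz.
51.4 kHz mod fs = 4.6 kHz.
4.6 kHz ≤ fs/2 = 7.8 kHz, appears at 4.6 kHz.
9.7 kHz > fs/2 = 7.8 kHz, folds to fs − 9.7 kHz = 5.9 kHz.
59.4 kHz mod fs = 12.6 kHz.
12.6 kHz > fs/2 = 7.8 kHz, folds to fs − 12.6 kHz = 3 kHz.
Distinct values: {3 kHz, 4.6 kHz, 5.9 kHz}.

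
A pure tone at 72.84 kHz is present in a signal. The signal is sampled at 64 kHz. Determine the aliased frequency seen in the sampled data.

8.84 kHz

72.84 kHz mod fs = 8.84 kHz.
8.84 kHz ≤ fs/2 = 32 kHz, appears at 8.84 kHz.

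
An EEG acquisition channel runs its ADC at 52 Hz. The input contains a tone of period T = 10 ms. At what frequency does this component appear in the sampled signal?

4 Hz

T = 10 ms → f = 1/T = 100 Hz.
100 Hz mod fs = 48 Hz.
48 Hz > fs/2 = 26 Hz, folds to fs − 48 Hz = 4 Hz.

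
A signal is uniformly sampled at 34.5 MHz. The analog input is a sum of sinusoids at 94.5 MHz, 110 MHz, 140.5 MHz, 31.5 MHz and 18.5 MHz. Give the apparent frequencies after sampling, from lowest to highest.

2.5 MHz, 3 MHz, 6.5 MHz, 9 MHz, 16 MHz

fs/2 = 17.25 MHz.
94.5 MHz mod fs = 25.5 MHz.
25.5 MHz > fs/2 = 17.25 MHz, folds to fs − 25.5 MHz = 9 MHz.
110 MHz mod fs = 6.5 MHz.
6.5 MHz ≤ fs/2 = 17.25 MHz, appears at 6.5 MHz.
140.5 MHz mod fs = 2.5 MHz.
2.5 MHz ≤ fs/2 = 17.25 MHz, appears at 2.5 MHz.
31.5 MHz > fs/2 = 17.25 MHz, folds to fs − 31.5 MHz = 3 MHz.
18.5 MHz > fs/2 = 17.25 MHz, folds to fs − 18.5 MHz = 16 MHz.
Distinct values: {2.5 MHz, 3 MHz, 6.5 MHz, 9 MHz, 16 MHz}.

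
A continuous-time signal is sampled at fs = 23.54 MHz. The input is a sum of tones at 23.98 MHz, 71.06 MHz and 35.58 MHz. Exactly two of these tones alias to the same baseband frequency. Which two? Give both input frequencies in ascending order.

23.98 MHz, 71.06 MHz

fs/2 = 11.77 MHz.
23.98 MHz mod fs = 0.44 MHz.
0.44 MHz ≤ fs/2 = 11.77 MHz, appears at 0.44 MHz.
71.06 MHz mod fs = 0.44 MHz.
0.44 MHz ≤ fs/2 = 11.77 MHz, appears at 0.44 MHz.
35.58 MHz mod fs = 12.04 MHz.
12.04 MHz > fs/2 = 11.77 MHz, folds to fs − 12.04 MHz = 11.5 MHz.
23.98 MHz and 71.06 MHz both map to 0.44 MHz.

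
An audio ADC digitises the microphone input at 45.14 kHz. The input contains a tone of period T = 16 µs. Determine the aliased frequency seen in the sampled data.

T = 16 µs → f = 1/T = 62.5 kHz.
62.5 kHz mod fs = 17.36 kHz.
17.36 kHz ≤ fs/2 = 22.57 kHz, appears at 17.36 kHz.

17.36 kHz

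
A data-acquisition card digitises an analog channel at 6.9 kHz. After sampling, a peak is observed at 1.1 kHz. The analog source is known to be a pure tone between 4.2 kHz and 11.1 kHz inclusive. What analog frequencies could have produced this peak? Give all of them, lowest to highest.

Frequencies that alias to 1.1 kHz are k·fs ± 1.1 kHz for integer k ≥ 0.
k=0: 1.1 kHz.
k=1: 5.8 kHz, 8 kHz.
k=2: 12.7 kHz, 14.9 kHz.
Within [4.2 kHz, 11.1 kHz]: 5.8 kHz, 8 kHz.

5.8 kHz, 8 kHz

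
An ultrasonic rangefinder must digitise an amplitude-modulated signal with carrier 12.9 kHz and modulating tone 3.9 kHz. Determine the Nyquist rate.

33.6 kHz

AM sidebands sit at fc ± fm = 9 kHz and 16.8 kHz.
Highest-frequency component: 16.8 kHz.
Nyquist rate = 2 × 16.8 kHz = 33.6 kHz.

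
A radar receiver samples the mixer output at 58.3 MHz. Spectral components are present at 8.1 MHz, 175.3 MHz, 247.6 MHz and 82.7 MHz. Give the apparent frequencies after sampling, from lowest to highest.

0.4 MHz, 8.1 MHz, 14.4 MHz, 24.4 MHz

fs/2 = 29.15 MHz.
8.1 MHz ≤ fs/2 = 29.15 MHz, passes unchanged.
175.3 MHz mod fs = 0.4 MHz.
0.4 MHz ≤ fs/2 = 29.15 MHz, appears at 0.4 MHz.
247.6 MHz mod fs = 14.4 MHz.
14.4 MHz ≤ fs/2 = 29.15 MHz, appears at 14.4 MHz.
82.7 MHz mod fs = 24.4 MHz.
24.4 MHz ≤ fs/2 = 29.15 MHz, appears at 24.4 MHz.
Distinct values: {0.4 MHz, 8.1 MHz, 14.4 MHz, 24.4 MHz}.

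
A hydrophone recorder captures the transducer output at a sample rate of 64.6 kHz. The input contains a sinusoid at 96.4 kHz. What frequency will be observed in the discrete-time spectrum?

31.8 kHz

96.4 kHz mod fs = 31.8 kHz.
31.8 kHz ≤ fs/2 = 32.3 kHz, appears at 31.8 kHz.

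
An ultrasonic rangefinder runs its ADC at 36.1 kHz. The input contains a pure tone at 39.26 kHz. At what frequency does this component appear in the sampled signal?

3.16 kHz

39.26 kHz mod fs = 3.16 kHz.
3.16 kHz ≤ fs/2 = 18.05 kHz, appears at 3.16 kHz.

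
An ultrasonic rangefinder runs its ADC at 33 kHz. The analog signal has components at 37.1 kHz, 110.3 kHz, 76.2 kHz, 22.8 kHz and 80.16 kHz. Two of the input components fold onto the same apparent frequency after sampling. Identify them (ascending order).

fs/2 = 16.5 kHz.
37.1 kHz mod fs = 4.1 kHz.
4.1 kHz ≤ fs/2 = 16.5 kHz, appears at 4.1 kHz.
110.3 kHz mod fs = 11.3 kHz.
11.3 kHz ≤ fs/2 = 16.5 kHz, appears at 11.3 kHz.
76.2 kHz mod fs = 10.2 kHz.
10.2 kHz ≤ fs/2 = 16.5 kHz, appears at 10.2 kHz.
22.8 kHz > fs/2 = 16.5 kHz, folds to fs − 22.8 kHz = 10.2 kHz.
80.16 kHz mod fs = 14.16 kHz.
14.16 kHz ≤ fs/2 = 16.5 kHz, appears at 14.16 kHz.
22.8 kHz and 76.2 kHz both map to 10.2 kHz.

22.8 kHz, 76.2 kHz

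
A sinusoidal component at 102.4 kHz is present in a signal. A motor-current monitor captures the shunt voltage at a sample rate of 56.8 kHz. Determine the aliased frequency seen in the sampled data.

11.2 kHz

102.4 kHz mod fs = 45.6 kHz.
45.6 kHz > fs/2 = 28.4 kHz, folds to fs − 45.6 kHz = 11.2 kHz.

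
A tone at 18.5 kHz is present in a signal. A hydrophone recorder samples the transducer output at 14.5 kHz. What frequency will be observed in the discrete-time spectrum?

4 kHz

18.5 kHz mod fs = 4 kHz.
4 kHz ≤ fs/2 = 7.25 kHz, appears at 4 kHz.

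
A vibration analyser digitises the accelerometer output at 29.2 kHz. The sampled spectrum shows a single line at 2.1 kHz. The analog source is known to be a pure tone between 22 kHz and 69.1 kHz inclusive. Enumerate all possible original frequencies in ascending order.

Frequencies that alias to 2.1 kHz are k·fs ± 2.1 kHz for integer k ≥ 0.
k=0: 2.1 kHz.
k=1: 27.1 kHz, 31.3 kHz.
k=2: 56.3 kHz, 60.5 kHz.
k=3: 85.5 kHz, 89.7 kHz.
Within [22 kHz, 69.1 kHz]: 27.1 kHz, 31.3 kHz, 56.3 kHz, 60.5 kHz.

27.1 kHz, 31.3 kHz, 56.3 kHz, 60.5 kHz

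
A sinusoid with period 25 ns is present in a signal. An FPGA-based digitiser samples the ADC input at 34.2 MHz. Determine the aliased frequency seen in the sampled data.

5.8 MHz

T = 25 ns → f = 1/T = 40 MHz.
40 MHz mod fs = 5.8 MHz.
5.8 MHz ≤ fs/2 = 17.1 MHz, appears at 5.8 MHz.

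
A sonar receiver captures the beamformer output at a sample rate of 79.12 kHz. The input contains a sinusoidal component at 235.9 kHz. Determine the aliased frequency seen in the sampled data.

235.9 kHz mod fs = 77.66 kHz.
77.66 kHz > fs/2 = 39.56 kHz, folds to fs − 77.66 kHz = 1.46 kHz.

1.46 kHz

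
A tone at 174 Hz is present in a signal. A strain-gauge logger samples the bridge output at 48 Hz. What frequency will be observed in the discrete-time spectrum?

18 Hz

174 Hz mod fs = 30 Hz.
30 Hz > fs/2 = 24 Hz, folds to fs − 30 Hz = 18 Hz.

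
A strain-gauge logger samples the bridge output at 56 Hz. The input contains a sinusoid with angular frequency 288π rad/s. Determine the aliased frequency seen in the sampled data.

ω = 288π rad/s → f = ω/(2π) = 144 Hz.
144 Hz mod fs = 32 Hz.
32 Hz > fs/2 = 28 Hz, folds to fs − 32 Hz = 24 Hz.

24 Hz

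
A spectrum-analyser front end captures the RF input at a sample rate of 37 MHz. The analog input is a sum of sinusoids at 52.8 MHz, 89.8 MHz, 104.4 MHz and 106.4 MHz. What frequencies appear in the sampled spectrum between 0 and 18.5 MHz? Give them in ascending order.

4.6 MHz, 6.6 MHz, 15.8 MHz

fs/2 = 18.5 MHz.
52.8 MHz mod fs = 15.8 MHz.
15.8 MHz ≤ fs/2 = 18.5 MHz, appears at 15.8 MHz.
89.8 MHz mod fs = 15.8 MHz.
15.8 MHz ≤ fs/2 = 18.5 MHz, appears at 15.8 MHz.
104.4 MHz mod fs = 30.4 MHz.
30.4 MHz > fs/2 = 18.5 MHz, folds to fs − 30.4 MHz = 6.6 MHz.
106.4 MHz mod fs = 32.4 MHz.
32.4 MHz > fs/2 = 18.5 MHz, folds to fs − 32.4 MHz = 4.6 MHz.
Distinct values: {4.6 MHz, 6.6 MHz, 15.8 MHz}.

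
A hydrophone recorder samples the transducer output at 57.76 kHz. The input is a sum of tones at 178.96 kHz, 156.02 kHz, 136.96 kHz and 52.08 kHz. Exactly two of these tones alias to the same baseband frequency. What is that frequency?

5.68 kHz

fs/2 = 28.88 kHz.
178.96 kHz mod fs = 5.68 kHz.
5.68 kHz ≤ fs/2 = 28.88 kHz, appears at 5.68 kHz.
156.02 kHz mod fs = 40.5 kHz.
40.5 kHz > fs/2 = 28.88 kHz, folds to fs − 40.5 kHz = 17.26 kHz.
136.96 kHz mod fs = 21.44 kHz.
21.44 kHz ≤ fs/2 = 28.88 kHz, appears at 21.44 kHz.
52.08 kHz > fs/2 = 28.88 kHz, folds to fs − 52.08 kHz = 5.68 kHz.
52.08 kHz and 178.96 kHz both map to 5.68 kHz.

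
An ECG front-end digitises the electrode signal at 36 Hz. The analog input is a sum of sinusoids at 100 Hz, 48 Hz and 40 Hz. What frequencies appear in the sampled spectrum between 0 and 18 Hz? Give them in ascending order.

fs/2 = 18 Hz.
100 Hz mod fs = 28 Hz.
28 Hz > fs/2 = 18 Hz, folds to fs − 28 Hz = 8 Hz.
48 Hz mod fs = 12 Hz.
12 Hz ≤ fs/2 = 18 Hz, appears at 12 Hz.
40 Hz mod fs = 4 Hz.
4 Hz ≤ fs/2 = 18 Hz, appears at 4 Hz.
Distinct values: {4 Hz, 8 Hz, 12 Hz}.

4 Hz, 8 Hz, 12 Hz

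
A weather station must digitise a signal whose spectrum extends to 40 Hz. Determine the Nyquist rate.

80 Hz

Nyquist rate = 2 × 40 Hz = 80 Hz.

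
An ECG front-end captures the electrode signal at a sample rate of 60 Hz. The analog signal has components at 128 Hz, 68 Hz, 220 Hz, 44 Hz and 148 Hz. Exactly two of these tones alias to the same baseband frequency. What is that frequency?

fs/2 = 30 Hz.
128 Hz mod fs = 8 Hz.
8 Hz ≤ fs/2 = 30 Hz, appears at 8 Hz.
68 Hz mod fs = 8 Hz.
8 Hz ≤ fs/2 = 30 Hz, appears at 8 Hz.
220 Hz mod fs = 40 Hz.
40 Hz > fs/2 = 30 Hz, folds to fs − 40 Hz = 20 Hz.
44 Hz > fs/2 = 30 Hz, folds to fs − 44 Hz = 16 Hz.
148 Hz mod fs = 28 Hz.
28 Hz ≤ fs/2 = 30 Hz, appears at 28 Hz.
68 Hz and 128 Hz both map to 8 Hz.

8 Hz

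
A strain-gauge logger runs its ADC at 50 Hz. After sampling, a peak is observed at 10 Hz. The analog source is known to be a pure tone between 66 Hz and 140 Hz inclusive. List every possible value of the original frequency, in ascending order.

90 Hz, 110 Hz, 140 Hz

Frequencies that alias to 10 Hz are k·fs ± 10 Hz for integer k ≥ 0.
k=0: 10 Hz.
k=1: 40 Hz, 60 Hz.
k=2: 90 Hz, 110 Hz.
k=3: 140 Hz, 160 Hz.
k=4: 190 Hz, 210 Hz.
Within [66 Hz, 140 Hz]: 90 Hz, 110 Hz, 140 Hz.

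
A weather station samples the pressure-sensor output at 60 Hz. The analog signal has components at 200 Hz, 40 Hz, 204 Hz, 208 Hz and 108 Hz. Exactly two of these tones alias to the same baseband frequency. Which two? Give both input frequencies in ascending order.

40 Hz, 200 Hz

fs/2 = 30 Hz.
200 Hz mod fs = 20 Hz.
20 Hz ≤ fs/2 = 30 Hz, appears at 20 Hz.
40 Hz > fs/2 = 30 Hz, folds to fs − 40 Hz = 20 Hz.
204 Hz mod fs = 24 Hz.
24 Hz ≤ fs/2 = 30 Hz, appears at 24 Hz.
208 Hz mod fs = 28 Hz.
28 Hz ≤ fs/2 = 30 Hz, appears at 28 Hz.
108 Hz mod fs = 48 Hz.
48 Hz > fs/2 = 30 Hz, folds to fs − 48 Hz = 12 Hz.
40 Hz and 200 Hz both map to 20 Hz.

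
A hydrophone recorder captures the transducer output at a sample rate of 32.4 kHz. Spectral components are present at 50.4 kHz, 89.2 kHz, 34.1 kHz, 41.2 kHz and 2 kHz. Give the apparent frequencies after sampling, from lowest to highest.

1.7 kHz, 2 kHz, 8 kHz, 8.8 kHz, 14.4 kHz

fs/2 = 16.2 kHz.
50.4 kHz mod fs = 18 kHz.
18 kHz > fs/2 = 16.2 kHz, folds to fs − 18 kHz = 14.4 kHz.
89.2 kHz mod fs = 24.4 kHz.
24.4 kHz > fs/2 = 16.2 kHz, folds to fs − 24.4 kHz = 8 kHz.
34.1 kHz mod fs = 1.7 kHz.
1.7 kHz ≤ fs/2 = 16.2 kHz, appears at 1.7 kHz.
41.2 kHz mod fs = 8.8 kHz.
8.8 kHz ≤ fs/2 = 16.2 kHz, appears at 8.8 kHz.
2 kHz ≤ fs/2 = 16.2 kHz, passes unchanged.
Distinct values: {1.7 kHz, 2 kHz, 8 kHz, 8.8 kHz, 14.4 kHz}.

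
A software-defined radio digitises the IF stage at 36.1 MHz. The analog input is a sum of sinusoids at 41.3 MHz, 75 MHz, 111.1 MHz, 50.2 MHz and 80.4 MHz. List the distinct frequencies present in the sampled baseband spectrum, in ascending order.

2.8 MHz, 5.2 MHz, 8.2 MHz, 14.1 MHz

fs/2 = 18.05 MHz.
41.3 MHz mod fs = 5.2 MHz.
5.2 MHz ≤ fs/2 = 18.05 MHz, appears at 5.2 MHz.
75 MHz mod fs = 2.8 MHz.
2.8 MHz ≤ fs/2 = 18.05 MHz, appears at 2.8 MHz.
111.1 MHz mod fs = 2.8 MHz.
2.8 MHz ≤ fs/2 = 18.05 MHz, appears at 2.8 MHz.
50.2 MHz mod fs = 14.1 MHz.
14.1 MHz ≤ fs/2 = 18.05 MHz, appears at 14.1 MHz.
80.4 MHz mod fs = 8.2 MHz.
8.2 MHz ≤ fs/2 = 18.05 MHz, appears at 8.2 MHz.
Distinct values: {2.8 MHz, 5.2 MHz, 8.2 MHz, 14.1 MHz}.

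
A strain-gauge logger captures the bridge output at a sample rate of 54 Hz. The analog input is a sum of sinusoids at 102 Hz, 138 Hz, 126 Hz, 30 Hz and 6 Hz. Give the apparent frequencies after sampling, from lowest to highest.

6 Hz, 18 Hz, 24 Hz

fs/2 = 27 Hz.
102 Hz mod fs = 48 Hz.
48 Hz > fs/2 = 27 Hz, folds to fs − 48 Hz = 6 Hz.
138 Hz mod fs = 30 Hz.
30 Hz > fs/2 = 27 Hz, folds to fs − 30 Hz = 24 Hz.
126 Hz mod fs = 18 Hz.
18 Hz ≤ fs/2 = 27 Hz, appears at 18 Hz.
30 Hz > fs/2 = 27 Hz, folds to fs − 30 Hz = 24 Hz.
6 Hz ≤ fs/2 = 27 Hz, passes unchanged.
Distinct values: {6 Hz, 18 Hz, 24 Hz}.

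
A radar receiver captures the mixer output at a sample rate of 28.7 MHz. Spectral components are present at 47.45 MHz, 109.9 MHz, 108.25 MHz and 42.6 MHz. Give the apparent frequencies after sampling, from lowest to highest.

fs/2 = 14.35 MHz.
47.45 MHz mod fs = 18.75 MHz.
18.75 MHz > fs/2 = 14.35 MHz, folds to fs − 18.75 MHz = 9.95 MHz.
109.9 MHz mod fs = 23.8 MHz.
23.8 MHz > fs/2 = 14.35 MHz, folds to fs − 23.8 MHz = 4.9 MHz.
108.25 MHz mod fs = 22.15 MHz.
22.15 MHz > fs/2 = 14.35 MHz, folds to fs − 22.15 MHz = 6.55 MHz.
42.6 MHz mod fs = 13.9 MHz.
13.9 MHz ≤ fs/2 = 14.35 MHz, appears at 13.9 MHz.
Distinct values: {4.9 MHz, 6.55 MHz, 9.95 MHz, 13.9 MHz}.

4.9 MHz, 6.55 MHz, 9.95 MHz, 13.9 MHz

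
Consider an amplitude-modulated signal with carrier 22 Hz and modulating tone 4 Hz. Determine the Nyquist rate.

AM sidebands sit at fc ± fm = 18 Hz and 26 Hz.
Highest-frequency component: 26 Hz.
Nyquist rate = 2 × 26 Hz = 52 Hz.

52 Hz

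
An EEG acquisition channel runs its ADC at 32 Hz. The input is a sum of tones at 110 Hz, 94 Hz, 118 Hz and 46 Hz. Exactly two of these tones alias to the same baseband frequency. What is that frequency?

fs/2 = 16 Hz.
110 Hz mod fs = 14 Hz.
14 Hz ≤ fs/2 = 16 Hz, appears at 14 Hz.
94 Hz mod fs = 30 Hz.
30 Hz > fs/2 = 16 Hz, folds to fs − 30 Hz = 2 Hz.
118 Hz mod fs = 22 Hz.
22 Hz > fs/2 = 16 Hz, folds to fs − 22 Hz = 10 Hz.
46 Hz mod fs = 14 Hz.
14 Hz ≤ fs/2 = 16 Hz, appears at 14 Hz.
46 Hz and 110 Hz both map to 14 Hz.

14 Hz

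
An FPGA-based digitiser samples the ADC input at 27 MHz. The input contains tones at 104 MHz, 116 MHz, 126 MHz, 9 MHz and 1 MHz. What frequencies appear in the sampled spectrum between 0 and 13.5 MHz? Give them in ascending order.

fs/2 = 13.5 MHz.
104 MHz mod fs = 23 MHz.
23 MHz > fs/2 = 13.5 MHz, folds to fs − 23 MHz = 4 MHz.
116 MHz mod fs = 8 MHz.
8 MHz ≤ fs/2 = 13.5 MHz, appears at 8 MHz.
126 MHz mod fs = 18 MHz.
18 MHz > fs/2 = 13.5 MHz, folds to fs − 18 MHz = 9 MHz.
9 MHz ≤ fs/2 = 13.5 MHz, passes unchanged.
1 MHz ≤ fs/2 = 13.5 MHz, passes unchanged.
Distinct values: {1 MHz, 4 MHz, 8 MHz, 9 MHz}.

1 MHz, 4 MHz, 8 MHz, 9 MHz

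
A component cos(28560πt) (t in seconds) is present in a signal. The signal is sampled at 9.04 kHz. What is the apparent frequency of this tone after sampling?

3.8 kHz

ω = 28560π rad/s → f = ω/(2π) = 14280 Hz = 14.28 kHz.
14.28 kHz mod fs = 5.24 kHz.
5.24 kHz > fs/2 = 4.52 kHz, folds to fs − 5.24 kHz = 3.8 kHz.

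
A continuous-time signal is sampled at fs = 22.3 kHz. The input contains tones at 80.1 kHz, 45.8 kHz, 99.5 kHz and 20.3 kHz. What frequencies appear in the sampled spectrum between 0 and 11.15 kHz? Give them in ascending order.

1.2 kHz, 2 kHz, 9.1 kHz, 10.3 kHz

fs/2 = 11.15 kHz.
80.1 kHz mod fs = 13.2 kHz.
13.2 kHz > fs/2 = 11.15 kHz, folds to fs − 13.2 kHz = 9.1 kHz.
45.8 kHz mod fs = 1.2 kHz.
1.2 kHz ≤ fs/2 = 11.15 kHz, appears at 1.2 kHz.
99.5 kHz mod fs = 10.3 kHz.
10.3 kHz ≤ fs/2 = 11.15 kHz, appears at 10.3 kHz.
20.3 kHz > fs/2 = 11.15 kHz, folds to fs − 20.3 kHz = 2 kHz.
Distinct values: {1.2 kHz, 2 kHz, 9.1 kHz, 10.3 kHz}.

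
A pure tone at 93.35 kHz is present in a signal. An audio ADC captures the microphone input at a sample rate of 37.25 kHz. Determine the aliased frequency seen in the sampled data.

18.4 kHz

93.35 kHz mod fs = 18.85 kHz.
18.85 kHz > fs/2 = 18.625 kHz, folds to fs − 18.85 kHz = 18.4 kHz.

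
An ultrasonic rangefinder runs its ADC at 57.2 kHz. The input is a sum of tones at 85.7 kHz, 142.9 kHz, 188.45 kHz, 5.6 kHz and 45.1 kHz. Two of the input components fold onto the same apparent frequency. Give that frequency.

fs/2 = 28.6 kHz.
85.7 kHz mod fs = 28.5 kHz.
28.5 kHz ≤ fs/2 = 28.6 kHz, appears at 28.5 kHz.
142.9 kHz mod fs = 28.5 kHz.
28.5 kHz ≤ fs/2 = 28.6 kHz, appears at 28.5 kHz.
188.45 kHz mod fs = 16.85 kHz.
16.85 kHz ≤ fs/2 = 28.6 kHz, appears at 16.85 kHz.
5.6 kHz ≤ fs/2 = 28.6 kHz, passes unchanged.
45.1 kHz > fs/2 = 28.6 kHz, folds to fs − 45.1 kHz = 12.1 kHz.
85.7 kHz and 142.9 kHz both map to 28.5 kHz.

28.5 kHz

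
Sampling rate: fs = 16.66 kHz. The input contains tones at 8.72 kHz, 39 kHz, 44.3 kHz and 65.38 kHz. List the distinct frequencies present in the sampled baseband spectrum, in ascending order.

fs/2 = 8.33 kHz.
8.72 kHz > fs/2 = 8.33 kHz, folds to fs − 8.72 kHz = 7.94 kHz.
39 kHz mod fs = 5.68 kHz.
5.68 kHz ≤ fs/2 = 8.33 kHz, appears at 5.68 kHz.
44.3 kHz mod fs = 10.98 kHz.
10.98 kHz > fs/2 = 8.33 kHz, folds to fs − 10.98 kHz = 5.68 kHz.
65.38 kHz mod fs = 15.4 kHz.
15.4 kHz > fs/2 = 8.33 kHz, folds to fs − 15.4 kHz = 1.26 kHz.
Distinct values: {1.26 kHz, 5.68 kHz, 7.94 kHz}.

1.26 kHz, 5.68 kHz, 7.94 kHz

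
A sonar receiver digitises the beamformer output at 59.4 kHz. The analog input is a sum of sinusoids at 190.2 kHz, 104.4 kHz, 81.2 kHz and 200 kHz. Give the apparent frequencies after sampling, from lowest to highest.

12 kHz, 14.4 kHz, 21.8 kHz

fs/2 = 29.7 kHz.
190.2 kHz mod fs = 12 kHz.
12 kHz ≤ fs/2 = 29.7 kHz, appears at 12 kHz.
104.4 kHz mod fs = 45 kHz.
45 kHz > fs/2 = 29.7 kHz, folds to fs − 45 kHz = 14.4 kHz.
81.2 kHz mod fs = 21.8 kHz.
21.8 kHz ≤ fs/2 = 29.7 kHz, appears at 21.8 kHz.
200 kHz mod fs = 21.8 kHz.
21.8 kHz ≤ fs/2 = 29.7 kHz, appears at 21.8 kHz.
Distinct values: {12 kHz, 14.4 kHz, 21.8 kHz}.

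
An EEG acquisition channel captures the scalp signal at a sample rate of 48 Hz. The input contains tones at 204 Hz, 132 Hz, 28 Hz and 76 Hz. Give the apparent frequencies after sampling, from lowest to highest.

12 Hz, 20 Hz

fs/2 = 24 Hz.
204 Hz mod fs = 12 Hz.
12 Hz ≤ fs/2 = 24 Hz, appears at 12 Hz.
132 Hz mod fs = 36 Hz.
36 Hz > fs/2 = 24 Hz, folds to fs − 36 Hz = 12 Hz.
28 Hz > fs/2 = 24 Hz, folds to fs − 28 Hz = 20 Hz.
76 Hz mod fs = 28 Hz.
28 Hz > fs/2 = 24 Hz, folds to fs − 28 Hz = 20 Hz.
Distinct values: {12 Hz, 20 Hz}.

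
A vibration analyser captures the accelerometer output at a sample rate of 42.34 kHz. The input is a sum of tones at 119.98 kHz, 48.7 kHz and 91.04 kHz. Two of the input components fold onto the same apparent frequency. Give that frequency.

fs/2 = 21.17 kHz.
119.98 kHz mod fs = 35.3 kHz.
35.3 kHz > fs/2 = 21.17 kHz, folds to fs − 35.3 kHz = 7.04 kHz.
48.7 kHz mod fs = 6.36 kHz.
6.36 kHz ≤ fs/2 = 21.17 kHz, appears at 6.36 kHz.
91.04 kHz mod fs = 6.36 kHz.
6.36 kHz ≤ fs/2 = 21.17 kHz, appears at 6.36 kHz.
48.7 kHz and 91.04 kHz both map to 6.36 kHz.

6.36 kHz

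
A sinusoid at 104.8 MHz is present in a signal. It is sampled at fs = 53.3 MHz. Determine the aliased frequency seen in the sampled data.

104.8 MHz mod fs = 51.5 MHz.
51.5 MHz > fs/2 = 26.65 MHz, folds to fs − 51.5 MHz = 1.8 MHz.

1.8 MHz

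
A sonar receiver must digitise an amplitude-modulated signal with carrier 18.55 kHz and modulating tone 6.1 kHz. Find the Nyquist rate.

AM sidebands sit at fc ± fm = 12.45 kHz and 24.65 kHz.
Highest-frequency component: 24.65 kHz.
Nyquist rate = 2 × 24.65 kHz = 49.3 kHz.

49.3 kHz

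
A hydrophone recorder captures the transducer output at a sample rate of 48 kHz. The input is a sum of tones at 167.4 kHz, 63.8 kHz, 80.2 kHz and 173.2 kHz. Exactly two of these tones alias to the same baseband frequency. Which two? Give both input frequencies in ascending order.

63.8 kHz, 80.2 kHz

fs/2 = 24 kHz.
167.4 kHz mod fs = 23.4 kHz.
23.4 kHz ≤ fs/2 = 24 kHz, appears at 23.4 kHz.
63.8 kHz mod fs = 15.8 kHz.
15.8 kHz ≤ fs/2 = 24 kHz, appears at 15.8 kHz.
80.2 kHz mod fs = 32.2 kHz.
32.2 kHz > fs/2 = 24 kHz, folds to fs − 32.2 kHz = 15.8 kHz.
173.2 kHz mod fs = 29.2 kHz.
29.2 kHz > fs/2 = 24 kHz, folds to fs − 29.2 kHz = 18.8 kHz.
63.8 kHz and 80.2 kHz both map to 15.8 kHz.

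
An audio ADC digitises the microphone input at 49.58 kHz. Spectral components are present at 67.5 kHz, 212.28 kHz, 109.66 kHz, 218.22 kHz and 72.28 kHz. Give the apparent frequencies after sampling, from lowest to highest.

fs/2 = 24.79 kHz.
67.5 kHz mod fs = 17.92 kHz.
17.92 kHz ≤ fs/2 = 24.79 kHz, appears at 17.92 kHz.
212.28 kHz mod fs = 13.96 kHz.
13.96 kHz ≤ fs/2 = 24.79 kHz, appears at 13.96 kHz.
109.66 kHz mod fs = 10.5 kHz.
10.5 kHz ≤ fs/2 = 24.79 kHz, appears at 10.5 kHz.
218.22 kHz mod fs = 19.9 kHz.
19.9 kHz ≤ fs/2 = 24.79 kHz, appears at 19.9 kHz.
72.28 kHz mod fs = 22.7 kHz.
22.7 kHz ≤ fs/2 = 24.79 kHz, appears at 22.7 kHz.
Distinct values: {10.5 kHz, 13.96 kHz, 17.92 kHz, 19.9 kHz, 22.7 kHz}.

10.5 kHz, 13.96 kHz, 17.92 kHz, 19.9 kHz, 22.7 kHz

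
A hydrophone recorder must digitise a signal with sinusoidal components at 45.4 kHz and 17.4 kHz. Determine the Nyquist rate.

Highest-frequency component: 45.4 kHz.
Nyquist rate = 2 × 45.4 kHz = 90.8 kHz.

90.8 kHz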